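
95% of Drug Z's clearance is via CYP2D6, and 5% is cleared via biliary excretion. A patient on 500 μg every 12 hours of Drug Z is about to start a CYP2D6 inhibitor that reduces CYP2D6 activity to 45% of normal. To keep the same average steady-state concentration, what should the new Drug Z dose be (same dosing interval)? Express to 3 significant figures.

239 μg

The CYP2D6 pathway (95% of clearance) drops to 0.45× activity: 0.95 × 0.45 = 0.4275.
The remaining 5% of clearance is unaffected.
CL_new/CL_old = 0.4275 + 0.05 = 0.4775.
Css,avg = (dose rate)/CL, so holding Css fixed requires dose ∝ CL: 500 × 0.4775 = 239 μg.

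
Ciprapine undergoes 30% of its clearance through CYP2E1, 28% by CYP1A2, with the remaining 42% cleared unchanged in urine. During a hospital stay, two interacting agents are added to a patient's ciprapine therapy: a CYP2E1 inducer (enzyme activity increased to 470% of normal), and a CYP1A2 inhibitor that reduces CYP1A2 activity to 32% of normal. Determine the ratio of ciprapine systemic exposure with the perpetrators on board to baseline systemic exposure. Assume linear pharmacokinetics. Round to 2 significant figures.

0.52

The CYP2E1 pathway (30% of clearance) increases to 4.7× activity: 0.3 × 4.7 = 1.41.
The CYP1A2 pathway (28% of clearance) is reduced to 0.32× activity: 0.28 × 0.32 = 0.0896.
The remaining 42% of clearance is unaffected.
New clearance relative to baseline: 1.41 + 0.0896 + 0.42 = 1.9196.
Systemic exposure ∝ 1/CL: fold-change = 1 / 1.9196 = 0.52.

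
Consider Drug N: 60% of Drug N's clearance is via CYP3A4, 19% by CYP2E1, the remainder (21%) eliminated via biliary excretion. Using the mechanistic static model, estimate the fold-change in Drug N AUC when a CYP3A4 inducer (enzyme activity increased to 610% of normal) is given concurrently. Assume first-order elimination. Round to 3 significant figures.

0.246

The CYP3A4 pathway (60% of clearance) is boosted to 6.1× activity: 0.6 × 6.1 = 3.66.
CYP2E1 (19%) and the residual 21% are unaffected.
CL_new/CL_old = 3.66 + 0.19 + 0.21 = 4.06.
Since AUC ∝ 1/CL, the ratio is 1 / 4.06 = 0.246.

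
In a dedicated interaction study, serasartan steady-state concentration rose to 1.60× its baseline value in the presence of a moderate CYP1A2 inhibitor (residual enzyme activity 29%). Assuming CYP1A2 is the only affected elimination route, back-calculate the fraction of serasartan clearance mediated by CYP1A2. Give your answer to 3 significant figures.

0.528

Call the CYP1A2 fraction fm. After the interaction, CL_new/CL_old = fm × 0.29 + (1 − fm).
Steady-state concentration ratio = 1 / (new CL fraction), so new CL fraction = 1 / 1.60 = 0.625.
fm × 0.29 + 1 − fm = 0.625  ⇒  fm × (0.29 − 1) = −0.375  ⇒  fm = 0.528.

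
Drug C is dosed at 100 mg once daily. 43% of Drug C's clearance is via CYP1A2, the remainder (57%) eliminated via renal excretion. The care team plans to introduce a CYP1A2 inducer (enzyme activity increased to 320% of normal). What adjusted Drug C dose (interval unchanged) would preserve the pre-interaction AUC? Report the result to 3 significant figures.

195 mg

The CYP1A2 pathway (43% of clearance) rises to 3.2× activity: 0.43 × 3.2 = 1.376.
Non-CYP routes (57%) are unchanged.
Relative clearance = 1.376 + 0.57 = 1.946.
Exposure is unchanged when dose changes in proportion to clearance. New dose = 100 mg × 1.946 = 195 mg.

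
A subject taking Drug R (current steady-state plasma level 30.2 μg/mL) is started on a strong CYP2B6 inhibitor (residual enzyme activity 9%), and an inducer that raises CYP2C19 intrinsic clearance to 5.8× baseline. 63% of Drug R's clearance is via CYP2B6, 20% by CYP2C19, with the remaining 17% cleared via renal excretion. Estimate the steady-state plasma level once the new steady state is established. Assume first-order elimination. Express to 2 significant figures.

The CYP2B6 pathway (63% of clearance) drops to 0.09× activity: 0.63 × 0.09 = 0.0567.
The CYP2C19 pathway (20% of clearance) increases to 5.8× activity: 0.2 × 5.8 = 1.16.
Non-CYP routes (17%) are unchanged.
Relative clearance = 0.0567 + 1.16 + 0.17 = 1.3867.
Steady-state plasma level ∝ 1/CL: new value = 30.2 / 1.3867 = 22 μg/mL.

22 μg/mL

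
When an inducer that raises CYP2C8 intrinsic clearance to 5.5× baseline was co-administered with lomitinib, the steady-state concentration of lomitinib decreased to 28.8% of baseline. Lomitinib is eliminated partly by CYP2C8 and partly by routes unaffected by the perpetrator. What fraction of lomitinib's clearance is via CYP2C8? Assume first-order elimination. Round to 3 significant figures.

Let x = fm,CYP2C8. Because steady-state concentration ∝ 1/CL, relative clearance rose to 1/0.288 = 3.472.
Only the CYP2C8 route changed, so 3.472 = x·5.5 + (1 − x), giving x = 0.549.

0.549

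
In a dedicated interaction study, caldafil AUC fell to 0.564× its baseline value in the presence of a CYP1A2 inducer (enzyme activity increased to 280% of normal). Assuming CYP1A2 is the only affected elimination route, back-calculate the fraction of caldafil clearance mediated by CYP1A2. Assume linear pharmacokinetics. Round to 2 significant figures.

Let x = fm,CYP1A2. Because AUC ∝ 1/CL, relative clearance rose to 1/0.564 = 1.773.
Only the CYP1A2 route changed, so 1.773 = x·2.8 + (1 − x), giving x = 0.43.

0.43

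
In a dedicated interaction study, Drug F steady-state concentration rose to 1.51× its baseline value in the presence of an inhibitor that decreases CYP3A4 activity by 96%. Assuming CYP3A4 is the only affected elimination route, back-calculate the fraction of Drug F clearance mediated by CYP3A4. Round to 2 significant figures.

Write x for the fraction cleared via CYP3A4. The observed steady-state concentration change means clearance fell to 1/1.51 = 0.6623 of baseline.
Setting x·0.04 + (1 − x) = 0.6623 and solving: x = (0.6623 − 1)/(0.04 − 1) = 0.35.

0.35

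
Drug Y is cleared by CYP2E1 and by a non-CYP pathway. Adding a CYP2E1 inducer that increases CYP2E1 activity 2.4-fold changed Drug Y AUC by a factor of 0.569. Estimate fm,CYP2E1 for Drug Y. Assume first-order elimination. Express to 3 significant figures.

0.541

CL'/CL = 1 / 0.569 = 1.757
2.4·fm + (1 − fm) = 1.757
fm = (1.757 − 1) / (2.4 − 1) = 0.541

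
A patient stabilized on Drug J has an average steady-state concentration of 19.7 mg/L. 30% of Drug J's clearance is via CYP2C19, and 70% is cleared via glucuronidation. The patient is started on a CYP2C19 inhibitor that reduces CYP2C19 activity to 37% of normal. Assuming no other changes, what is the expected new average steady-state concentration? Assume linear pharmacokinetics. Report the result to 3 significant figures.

24.3 mg/L

The CYP2C19 pathway (30% of clearance) drops to 0.37× activity: 0.3 × 0.37 = 0.111.
Non-CYP routes (70%) are unchanged.
CL_new/CL_old = 0.111 + 0.7 = 0.811.
Average steady-state concentration ∝ 1/CL, so new value = 19.7 / 0.811 = 24.3 mg/L.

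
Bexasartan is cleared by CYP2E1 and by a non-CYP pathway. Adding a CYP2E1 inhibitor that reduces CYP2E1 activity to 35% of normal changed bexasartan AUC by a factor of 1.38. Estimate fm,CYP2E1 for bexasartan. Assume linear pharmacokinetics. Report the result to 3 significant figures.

Let x = fm,CYP2E1. Because AUC ∝ 1/CL, relative clearance fell to 1/1.38 = 0.7246.
Setting x·0.35 + (1 − x) = 0.7246 and solving: x = (0.7246 − 1)/(0.35 − 1) = 0.424.

0.424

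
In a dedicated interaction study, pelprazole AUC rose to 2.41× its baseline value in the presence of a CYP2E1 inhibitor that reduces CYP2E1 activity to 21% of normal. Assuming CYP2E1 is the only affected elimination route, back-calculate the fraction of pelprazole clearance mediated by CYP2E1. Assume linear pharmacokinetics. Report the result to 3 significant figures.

Let x = fm,CYP2E1. Because AUC ∝ 1/CL, relative clearance fell to 1/2.41 = 0.4149.
Only the CYP2E1 route changed, so 0.4149 = x·0.21 + (1 − x), giving x = 0.741.

0.741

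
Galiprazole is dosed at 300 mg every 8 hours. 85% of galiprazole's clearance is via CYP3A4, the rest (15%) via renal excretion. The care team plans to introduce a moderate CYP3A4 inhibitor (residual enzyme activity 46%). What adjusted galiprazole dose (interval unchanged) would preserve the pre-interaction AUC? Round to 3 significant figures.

162 mg

The CYP3A4 pathway (85% of clearance) drops to 0.46× activity: 0.85 × 0.46 = 0.391.
Non-CYP routes (15%) are unchanged.
CL_new/CL_old = 0.391 + 0.15 = 0.541.
Exposure is unchanged when dose changes in proportion to clearance. New dose = 300 mg × 0.541 = 162 mg.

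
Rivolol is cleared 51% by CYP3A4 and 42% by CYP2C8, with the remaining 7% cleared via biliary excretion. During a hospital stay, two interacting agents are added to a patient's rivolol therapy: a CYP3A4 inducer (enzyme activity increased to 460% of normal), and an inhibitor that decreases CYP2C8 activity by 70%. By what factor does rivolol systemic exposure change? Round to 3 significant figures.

The CYP3A4 pathway (51% of clearance) is boosted to 4.6× activity: 0.51 × 4.6 = 2.346.
The CYP2C8 pathway (42% of clearance) is reduced to 0.3× activity: 0.42 × 0.3 = 0.126.
Non-CYP routes (7%) are unchanged.
New clearance relative to baseline: 2.346 + 0.126 + 0.07 = 2.542.
Because systemic exposure varies inversely with clearance, the combined effect is 1 / 2.542 = 0.393.

0.393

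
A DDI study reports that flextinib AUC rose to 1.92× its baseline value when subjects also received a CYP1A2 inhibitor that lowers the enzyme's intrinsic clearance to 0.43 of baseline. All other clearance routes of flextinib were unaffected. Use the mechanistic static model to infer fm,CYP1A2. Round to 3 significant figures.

Write x for the fraction cleared via CYP1A2. The observed AUC change means clearance fell to 1/1.92 = 0.5208 of baseline.
Only the CYP1A2 route changed, so 0.5208 = x·0.43 + (1 − x), giving x = 0.841.

0.841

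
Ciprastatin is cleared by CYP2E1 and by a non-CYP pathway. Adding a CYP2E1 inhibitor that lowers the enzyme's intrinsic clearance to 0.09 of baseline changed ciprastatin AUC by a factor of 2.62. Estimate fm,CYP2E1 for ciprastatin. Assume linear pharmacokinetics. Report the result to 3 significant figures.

0.679

Call the CYP2E1 fraction fm. After the interaction, CL_new/CL_old = fm × 0.09 + (1 − fm).
AUC ratio = 1 / (new CL fraction), so new CL fraction = 1 / 2.62 = 0.3817.
fm × 0.09 + 1 − fm = 0.3817  ⇒  fm × (0.09 − 1) = −0.6183  ⇒  fm = 0.679.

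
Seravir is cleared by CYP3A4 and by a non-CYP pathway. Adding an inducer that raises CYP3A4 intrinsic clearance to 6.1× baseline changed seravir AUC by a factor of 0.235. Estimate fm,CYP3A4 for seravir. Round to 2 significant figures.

0.64

Call the CYP3A4 fraction fm. After the interaction, CL_new/CL_old = fm × 6.1 + (1 − fm).
AUC ratio = 1 / (new CL fraction), so new CL fraction = 1 / 0.235 = 4.255.
fm × 6.1 + 1 − fm = 4.255  ⇒  fm × (6.1 − 1) = 3.255  ⇒  fm = 0.64.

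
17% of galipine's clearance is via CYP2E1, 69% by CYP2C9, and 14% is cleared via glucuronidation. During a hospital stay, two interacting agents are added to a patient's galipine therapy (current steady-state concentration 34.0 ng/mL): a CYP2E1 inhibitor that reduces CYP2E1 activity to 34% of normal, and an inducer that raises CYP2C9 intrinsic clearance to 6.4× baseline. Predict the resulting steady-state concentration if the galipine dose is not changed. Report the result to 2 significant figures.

The CYP2E1 pathway (17% of clearance) drops to 0.34× activity: 0.17 × 0.34 = 0.0578.
The CYP2C9 pathway (69% of clearance) increases to 6.4× activity: 0.69 × 6.4 = 4.416.
Non-CYP routes (14%) are unchanged.
Relative clearance = 0.0578 + 4.416 + 0.14 = 4.6138.
Steady-state concentration ∝ 1/CL: new value = 34.0 / 4.6138 = 7.4 ng/mL.

7.4 ng/mL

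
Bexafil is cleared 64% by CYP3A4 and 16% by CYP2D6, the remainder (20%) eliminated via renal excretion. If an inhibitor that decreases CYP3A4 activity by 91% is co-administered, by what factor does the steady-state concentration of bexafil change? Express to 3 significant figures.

CYP3A4: 0.64 × 0.09 = 0.0576
CYP2D6: 0.16 (unchanged)
Other: 0.2 (unchanged)
New clearance relative to baseline: 0.0576 + 0.16 + 0.2 = 0.4176.
Steady-state concentration ratio = CL_old/CL_new = 1 / 0.4176 = 2.39.

2.39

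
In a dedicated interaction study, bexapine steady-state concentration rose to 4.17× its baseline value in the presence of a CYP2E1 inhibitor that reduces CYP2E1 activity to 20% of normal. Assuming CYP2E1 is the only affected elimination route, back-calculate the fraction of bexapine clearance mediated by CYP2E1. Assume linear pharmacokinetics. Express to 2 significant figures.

Call the CYP2E1 fraction fm. After the interaction, CL_new/CL_old = fm × 0.2 + (1 − fm).
Steady-state concentration ratio = 1 / (new CL fraction), so new CL fraction = 1 / 4.17 = 0.2398.
fm × 0.2 + 1 − fm = 0.2398  ⇒  fm × (0.2 − 1) = −0.7602  ⇒  fm = 0.95.

0.95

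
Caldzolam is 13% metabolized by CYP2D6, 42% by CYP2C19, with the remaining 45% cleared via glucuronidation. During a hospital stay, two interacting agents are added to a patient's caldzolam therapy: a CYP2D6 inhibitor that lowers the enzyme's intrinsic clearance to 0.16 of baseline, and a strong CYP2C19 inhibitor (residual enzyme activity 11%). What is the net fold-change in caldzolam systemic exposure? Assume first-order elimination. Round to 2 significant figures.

1.9

The CYP2D6 pathway (13% of clearance) falls to 0.16× activity: 0.13 × 0.16 = 0.0208.
The CYP2C19 pathway (42% of clearance) drops to 0.11× activity: 0.42 × 0.11 = 0.0462.
Non-CYP routes (45%) are unchanged.
New clearance relative to baseline: 0.0208 + 0.0462 + 0.45 = 0.517.
Systemic exposure ∝ 1/CL: fold-change = 1 / 0.517 = 1.9.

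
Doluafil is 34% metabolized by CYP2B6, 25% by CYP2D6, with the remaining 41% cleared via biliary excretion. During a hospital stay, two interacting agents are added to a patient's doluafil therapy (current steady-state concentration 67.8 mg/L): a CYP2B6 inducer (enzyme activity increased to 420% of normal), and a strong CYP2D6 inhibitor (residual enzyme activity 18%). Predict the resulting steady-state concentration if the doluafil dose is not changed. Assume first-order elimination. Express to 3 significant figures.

36.0 mg/L

The CYP2B6 pathway (34% of clearance) rises to 4.2× activity: 0.34 × 4.2 = 1.428.
The CYP2D6 pathway (25% of clearance) falls to 0.18× activity: 0.25 × 0.18 = 0.045.
The remaining 41% of clearance is unaffected.
Relative clearance = 1.428 + 0.045 + 0.41 = 1.883.
Steady-state concentration ∝ 1/CL: new value = 67.8 / 1.883 = 36.0 mg/L.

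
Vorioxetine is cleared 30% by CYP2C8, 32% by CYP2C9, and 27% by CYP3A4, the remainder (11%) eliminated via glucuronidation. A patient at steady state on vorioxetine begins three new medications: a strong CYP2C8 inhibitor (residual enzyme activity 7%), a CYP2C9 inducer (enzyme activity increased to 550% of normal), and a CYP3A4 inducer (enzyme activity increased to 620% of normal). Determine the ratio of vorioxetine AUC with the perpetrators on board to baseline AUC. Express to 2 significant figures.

The CYP2C8 pathway (30% of clearance) is reduced to 0.07× activity: 0.3 × 0.07 = 0.021.
The CYP2C9 pathway (32% of clearance) increases to 5.5× activity: 0.32 × 5.5 = 1.76.
The CYP3A4 pathway (27% of clearance) rises to 6.2× activity: 0.27 × 6.2 = 1.674.
The remaining 11% of clearance is unaffected.
Relative clearance = 0.021 + 1.76 + 1.674 + 0.11 = 3.565.
Net AUC ratio = 1 / 3.565 = 0.28.

0.28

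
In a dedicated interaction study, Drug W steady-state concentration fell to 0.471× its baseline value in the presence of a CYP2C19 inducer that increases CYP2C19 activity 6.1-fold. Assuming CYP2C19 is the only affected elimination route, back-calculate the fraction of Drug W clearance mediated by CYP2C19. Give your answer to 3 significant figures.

0.220

Let x = fm,CYP2C19. Because steady-state concentration ∝ 1/CL, relative clearance rose to 1/0.471 = 2.123.
Only the CYP2C19 route changed, so 2.123 = x·6.1 + (1 − x), giving x = 0.220.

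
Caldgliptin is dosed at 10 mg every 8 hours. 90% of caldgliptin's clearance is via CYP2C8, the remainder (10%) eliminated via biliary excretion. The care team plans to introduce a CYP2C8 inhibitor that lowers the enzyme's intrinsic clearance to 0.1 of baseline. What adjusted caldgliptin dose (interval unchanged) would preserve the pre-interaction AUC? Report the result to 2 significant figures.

The CYP2C8 pathway (90% of clearance) drops to 0.1× activity: 0.9 × 0.1 = 0.09.
Non-CYP routes (10%) are unchanged.
CL_new/CL_old = 0.09 + 0.1 = 0.19.
Exposure is unchanged when dose changes in proportion to clearance. New dose = 10 mg × 0.19 = 1.9 mg.

1.9 mg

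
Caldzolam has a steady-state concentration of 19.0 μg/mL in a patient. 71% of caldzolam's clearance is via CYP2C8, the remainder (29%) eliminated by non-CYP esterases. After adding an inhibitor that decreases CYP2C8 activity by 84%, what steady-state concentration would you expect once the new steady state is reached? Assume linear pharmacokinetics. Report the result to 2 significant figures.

47 μg/mL

The CYP2C8 pathway (71% of clearance) falls to 0.16× activity: 0.71 × 0.16 = 0.1136.
The remaining 29% of clearance is unaffected.
Relative clearance = 0.1136 + 0.29 = 0.4036.
Steady-state concentration ∝ 1/CL, so new value = 19.0 / 0.4036 = 47 μg/mL.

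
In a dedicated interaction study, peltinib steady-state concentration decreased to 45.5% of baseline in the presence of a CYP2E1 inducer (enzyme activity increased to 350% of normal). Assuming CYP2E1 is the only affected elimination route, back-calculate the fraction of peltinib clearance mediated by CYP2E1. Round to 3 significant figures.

0.479

Write x for the fraction cleared via CYP2E1. The observed steady-state concentration change means clearance rose to 1/0.455 = 2.198 of baseline.
Only the CYP2E1 route changed, so 2.198 = x·3.5 + (1 − x), giving x = 0.479.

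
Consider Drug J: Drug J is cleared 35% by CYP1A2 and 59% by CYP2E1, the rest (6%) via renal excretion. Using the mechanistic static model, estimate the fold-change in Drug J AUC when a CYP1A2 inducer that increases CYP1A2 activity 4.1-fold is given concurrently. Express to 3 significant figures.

The CYP1A2 pathway (35% of clearance) rises to 4.1× activity: 0.35 × 4.1 = 1.435.
CYP2E1 (59%) and the residual 6% are unaffected.
Relative clearance = 1.435 + 0.59 + 0.06 = 2.085.
AUC is inversely proportional to clearance, so the fold-change is 1 / 2.085 = 0.480.

0.480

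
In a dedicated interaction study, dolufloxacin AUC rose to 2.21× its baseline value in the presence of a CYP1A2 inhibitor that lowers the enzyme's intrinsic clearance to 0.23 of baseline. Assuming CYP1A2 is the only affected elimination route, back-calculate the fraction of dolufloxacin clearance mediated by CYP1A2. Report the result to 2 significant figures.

0.71

Let fm be the CYP1A2 fraction. New clearance relative to baseline = fm × 0.23 + (1 − fm).
AUC ratio = 1 / (new CL fraction), so new CL fraction = 1 / 2.21 = 0.4525.
fm × 0.23 + 1 − fm = 0.4525  ⇒  fm × (0.23 − 1) = −0.5475  ⇒  fm = 0.71.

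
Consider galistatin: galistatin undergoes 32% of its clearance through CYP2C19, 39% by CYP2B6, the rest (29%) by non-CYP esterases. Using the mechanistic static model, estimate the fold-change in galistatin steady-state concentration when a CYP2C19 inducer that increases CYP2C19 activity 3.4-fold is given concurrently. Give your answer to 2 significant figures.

The CYP2C19 pathway (32% of clearance) rises to 3.4× activity: 0.32 × 3.4 = 1.088.
CYP2B6 (39%) and the residual 29% are unaffected.
Relative clearance = 1.088 + 0.39 + 0.29 = 1.768.
Steady-state concentration is inversely proportional to clearance, so the fold-change is 1 / 1.768 = 0.57.

0.57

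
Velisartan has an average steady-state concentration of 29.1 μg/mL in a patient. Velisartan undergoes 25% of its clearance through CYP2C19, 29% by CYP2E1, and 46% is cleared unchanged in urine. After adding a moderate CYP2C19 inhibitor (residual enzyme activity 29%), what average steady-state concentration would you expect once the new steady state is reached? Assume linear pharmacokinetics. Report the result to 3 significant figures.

35.4 μg/mL

The CYP2C19 pathway (25% of clearance) falls to 0.29× activity: 0.25 × 0.29 = 0.0725.
CYP2E1 (29%) and the residual 46% are unaffected.
CL_new/CL_old = 0.0725 + 0.29 + 0.46 = 0.8225.
Average steady-state concentration ∝ 1/CL, so new value = 29.1 / 0.8225 = 35.4 μg/mL.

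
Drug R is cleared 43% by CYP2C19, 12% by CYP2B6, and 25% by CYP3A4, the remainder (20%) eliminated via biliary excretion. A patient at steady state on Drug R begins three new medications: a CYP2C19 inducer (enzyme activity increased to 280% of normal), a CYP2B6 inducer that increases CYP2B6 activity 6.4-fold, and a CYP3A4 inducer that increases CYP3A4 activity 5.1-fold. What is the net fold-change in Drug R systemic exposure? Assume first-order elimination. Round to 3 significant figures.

0.290

The CYP2C19 pathway (43% of clearance) is boosted to 2.8× activity: 0.43 × 2.8 = 1.204.
The CYP2B6 pathway (12% of clearance) rises to 6.4× activity: 0.12 × 6.4 = 0.768.
The CYP3A4 pathway (25% of clearance) increases to 5.1× activity: 0.25 × 5.1 = 1.275.
Non-CYP routes (20%) are unchanged.
CL_new/CL_old = 1.204 + 0.768 + 1.275 + 0.2 = 3.447.
Because systemic exposure varies inversely with clearance, the combined effect is 1 / 3.447 = 0.290.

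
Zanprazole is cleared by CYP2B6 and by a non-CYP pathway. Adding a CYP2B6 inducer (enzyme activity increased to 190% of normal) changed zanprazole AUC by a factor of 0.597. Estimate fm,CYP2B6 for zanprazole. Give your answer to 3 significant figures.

0.750

Call the CYP2B6 fraction fm. After the interaction, CL_new/CL_old = fm × 1.9 + (1 − fm).
AUC ratio = 1 / (new CL fraction), so new CL fraction = 1 / 0.597 = 1.675.
fm × 1.9 + 1 − fm = 1.675  ⇒  fm × (1.9 − 1) = 0.675  ⇒  fm = 0.750.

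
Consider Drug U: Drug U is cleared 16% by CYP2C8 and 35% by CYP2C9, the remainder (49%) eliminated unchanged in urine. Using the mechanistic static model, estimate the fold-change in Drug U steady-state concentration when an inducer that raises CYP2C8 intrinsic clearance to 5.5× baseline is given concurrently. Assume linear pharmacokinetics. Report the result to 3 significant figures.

The CYP2C8 pathway (16% of clearance) rises to 5.5× activity: 0.16 × 5.5 = 0.88.
CYP2C9 (35%) and the residual 49% are unaffected.
Relative clearance = 0.88 + 0.35 + 0.49 = 1.72.
Steady-state concentration is inversely proportional to clearance, so the fold-change is 1 / 1.72 = 0.581.

0.581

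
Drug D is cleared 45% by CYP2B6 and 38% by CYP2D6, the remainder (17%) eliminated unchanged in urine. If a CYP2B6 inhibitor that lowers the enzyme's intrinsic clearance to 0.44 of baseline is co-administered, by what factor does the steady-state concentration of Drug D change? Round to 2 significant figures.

CYP2B6: 0.45 × 0.44 = 0.198
CYP2D6: 0.38 (unchanged)
Other: 0.17 (unchanged)
New clearance relative to baseline: 0.198 + 0.38 + 0.17 = 0.748.
Steady-state concentration is inversely proportional to clearance, so the fold-change is 1 / 0.748 = 1.3.

1.3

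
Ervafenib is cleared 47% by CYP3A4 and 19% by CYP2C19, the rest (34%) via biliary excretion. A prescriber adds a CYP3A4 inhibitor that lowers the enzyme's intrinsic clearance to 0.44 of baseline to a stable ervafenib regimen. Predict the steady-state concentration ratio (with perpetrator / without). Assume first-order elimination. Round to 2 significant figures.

1.4

The CYP3A4 pathway (47% of clearance) drops to 0.44× activity: 0.47 × 0.44 = 0.2068.
CYP2C19 (19%) and the residual 34% are unaffected.
CL_new/CL_old = 0.2068 + 0.19 + 0.34 = 0.7368.
Steady-state concentration is inversely proportional to clearance, so the fold-change is 1 / 0.7368 = 1.4.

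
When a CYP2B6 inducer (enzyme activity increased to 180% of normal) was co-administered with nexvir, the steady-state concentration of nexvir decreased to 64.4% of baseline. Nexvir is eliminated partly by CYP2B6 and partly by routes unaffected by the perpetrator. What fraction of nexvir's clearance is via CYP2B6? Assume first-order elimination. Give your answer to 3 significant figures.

Write x for the fraction cleared via CYP2B6. The observed steady-state concentration change means clearance rose to 1/0.644 = 1.553 of baseline.
Only the CYP2B6 route changed, so 1.553 = x·1.8 + (1 − x), giving x = 0.691.

0.691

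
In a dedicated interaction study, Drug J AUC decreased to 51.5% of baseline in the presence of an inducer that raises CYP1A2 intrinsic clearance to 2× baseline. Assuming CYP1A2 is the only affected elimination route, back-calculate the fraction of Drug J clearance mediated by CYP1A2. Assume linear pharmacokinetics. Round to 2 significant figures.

Let fm be the CYP1A2 fraction. New clearance relative to baseline = fm × 2 + (1 − fm).
AUC ratio = 1 / (new CL fraction), so new CL fraction = 1 / 0.515 = 1.942.
fm × 2 + 1 − fm = 1.942  ⇒  fm × (2 − 1) = 0.9417  ⇒  fm = 0.94.

0.94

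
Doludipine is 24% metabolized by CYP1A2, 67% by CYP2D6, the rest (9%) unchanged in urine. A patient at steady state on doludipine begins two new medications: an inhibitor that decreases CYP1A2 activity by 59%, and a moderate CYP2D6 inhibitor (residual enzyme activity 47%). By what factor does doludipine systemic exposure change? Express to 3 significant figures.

1.99

CYP1A2: 0.24 × 0.41 = 0.0984
CYP2D6: 0.67 × 0.47 = 0.3149
Other: 0.09 (unchanged)
CL_new/CL_old = 0.0984 + 0.3149 + 0.09 = 0.5033.
Net systemic exposure ratio = 1 / 0.5033 = 1.99.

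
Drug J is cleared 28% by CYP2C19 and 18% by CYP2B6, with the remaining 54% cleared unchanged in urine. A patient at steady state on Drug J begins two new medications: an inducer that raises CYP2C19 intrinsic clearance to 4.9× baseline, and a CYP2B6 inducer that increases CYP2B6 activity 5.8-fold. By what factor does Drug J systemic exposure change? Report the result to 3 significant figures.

0.338

The CYP2C19 pathway (28% of clearance) rises to 4.9× activity: 0.28 × 4.9 = 1.372.
The CYP2B6 pathway (18% of clearance) increases to 5.8× activity: 0.18 × 5.8 = 1.044.
Non-CYP routes (54%) are unchanged.
CL_new/CL_old = 1.372 + 1.044 + 0.54 = 2.956.
Systemic exposure ∝ 1/CL: fold-change = 1 / 2.956 = 0.338.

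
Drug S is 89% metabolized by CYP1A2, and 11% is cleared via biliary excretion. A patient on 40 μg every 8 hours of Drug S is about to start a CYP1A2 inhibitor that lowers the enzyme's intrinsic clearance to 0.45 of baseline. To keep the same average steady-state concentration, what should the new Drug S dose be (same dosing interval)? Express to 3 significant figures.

The CYP1A2 pathway (89% of clearance) falls to 0.45× activity: 0.89 × 0.45 = 0.4005.
The remaining 11% of clearance is unaffected.
New clearance relative to baseline: 0.4005 + 0.11 = 0.5105.
Exposure is unchanged when dose changes in proportion to clearance. New dose = 40 μg × 0.5105 = 20.4 μg.

20.4 μg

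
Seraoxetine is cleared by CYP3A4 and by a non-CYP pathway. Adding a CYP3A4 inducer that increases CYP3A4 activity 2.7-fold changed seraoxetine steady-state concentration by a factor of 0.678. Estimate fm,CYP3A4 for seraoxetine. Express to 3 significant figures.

0.279

Call the CYP3A4 fraction fm. After the interaction, CL_new/CL_old = fm × 2.7 + (1 − fm).
Steady-state concentration ratio = 1 / (new CL fraction), so new CL fraction = 1 / 0.678 = 1.475.
fm × 2.7 + 1 − fm = 1.475  ⇒  fm × (2.7 − 1) = 0.4749  ⇒  fm = 0.279.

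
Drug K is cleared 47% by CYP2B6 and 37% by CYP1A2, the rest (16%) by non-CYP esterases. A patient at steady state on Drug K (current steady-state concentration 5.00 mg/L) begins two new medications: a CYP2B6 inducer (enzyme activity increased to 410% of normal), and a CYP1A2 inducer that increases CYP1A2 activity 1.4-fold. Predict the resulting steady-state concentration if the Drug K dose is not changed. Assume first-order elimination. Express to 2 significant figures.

1.9 mg/L

The CYP2B6 pathway (47% of clearance) is boosted to 4.1× activity: 0.47 × 4.1 = 1.927.
The CYP1A2 pathway (37% of clearance) increases to 1.4× activity: 0.37 × 1.4 = 0.518.
The remaining 16% of clearance is unaffected.
CL_new/CL_old = 1.927 + 0.518 + 0.16 = 2.605.
Dividing the baseline by the relative clearance: 5.00 / 2.605 = 1.9 mg/L.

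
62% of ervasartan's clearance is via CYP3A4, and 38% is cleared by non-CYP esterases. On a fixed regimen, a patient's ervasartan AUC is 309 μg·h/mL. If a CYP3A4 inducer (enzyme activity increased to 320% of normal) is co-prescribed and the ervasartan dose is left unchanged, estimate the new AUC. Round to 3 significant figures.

CYP3A4: 0.62 × 3.2 = 1.984
Other: 0.38 (unchanged)
CL_new/CL_old = 1.984 + 0.38 = 2.364.
AUC ∝ 1/CL, so new value = 309 / 2.364 = 131 μg·h/mL.

131 μg·h/mL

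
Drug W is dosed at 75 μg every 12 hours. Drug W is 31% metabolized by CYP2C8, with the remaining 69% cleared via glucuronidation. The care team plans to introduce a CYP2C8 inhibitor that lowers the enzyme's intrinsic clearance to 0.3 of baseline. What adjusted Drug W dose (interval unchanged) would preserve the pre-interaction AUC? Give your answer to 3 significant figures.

58.7 μg

CYP2C8: 0.31 × 0.3 = 0.093
Other: 0.69 (unchanged)
Relative clearance = 0.093 + 0.69 = 0.783.
Css,avg = (dose rate)/CL, so holding Css fixed requires dose ∝ CL: 75 × 0.783 = 58.7 μg.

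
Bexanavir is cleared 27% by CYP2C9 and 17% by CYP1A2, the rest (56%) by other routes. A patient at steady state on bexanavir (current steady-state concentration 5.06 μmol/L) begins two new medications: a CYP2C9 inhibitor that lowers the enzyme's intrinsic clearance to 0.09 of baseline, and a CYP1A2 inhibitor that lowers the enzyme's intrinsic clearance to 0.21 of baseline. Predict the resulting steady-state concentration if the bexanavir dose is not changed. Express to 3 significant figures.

8.16 μmol/L

CYP2C9: 0.27 × 0.09 = 0.0243
CYP1A2: 0.17 × 0.21 = 0.0357
Other: 0.56 (unchanged)
New clearance relative to baseline: 0.0243 + 0.0357 + 0.56 = 0.62.
Steady-state concentration ∝ 1/CL: new value = 5.06 / 0.62 = 8.16 μmol/L.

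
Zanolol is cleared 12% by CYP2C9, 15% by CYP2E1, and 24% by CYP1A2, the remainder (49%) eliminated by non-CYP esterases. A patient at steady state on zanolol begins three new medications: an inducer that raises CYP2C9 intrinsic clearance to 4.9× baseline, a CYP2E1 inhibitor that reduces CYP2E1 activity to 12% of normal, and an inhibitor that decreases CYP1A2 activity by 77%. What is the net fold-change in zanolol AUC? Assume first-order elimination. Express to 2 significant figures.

0.87

CYP2C9: 0.12 × 4.9 = 0.588
CYP2E1: 0.15 × 0.12 = 0.018
CYP1A2: 0.24 × 0.23 = 0.0552
Other: 0.49 (unchanged)
Relative clearance = 0.588 + 0.018 + 0.0552 + 0.49 = 1.1512.
Net AUC ratio = 1 / 1.1512 = 0.87.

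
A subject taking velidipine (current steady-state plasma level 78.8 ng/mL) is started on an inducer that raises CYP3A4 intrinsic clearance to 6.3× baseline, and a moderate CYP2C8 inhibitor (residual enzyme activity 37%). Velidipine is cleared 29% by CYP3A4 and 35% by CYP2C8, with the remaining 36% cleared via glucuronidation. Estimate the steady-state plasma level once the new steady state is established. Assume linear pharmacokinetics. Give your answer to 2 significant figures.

34 ng/mL

CYP3A4: 0.29 × 6.3 = 1.827
CYP2C8: 0.35 × 0.37 = 0.1295
Other: 0.36 (unchanged)
New clearance relative to baseline: 1.827 + 0.1295 + 0.36 = 2.3165.
Dividing the baseline by the relative clearance: 78.8 / 2.3165 = 34 ng/mL.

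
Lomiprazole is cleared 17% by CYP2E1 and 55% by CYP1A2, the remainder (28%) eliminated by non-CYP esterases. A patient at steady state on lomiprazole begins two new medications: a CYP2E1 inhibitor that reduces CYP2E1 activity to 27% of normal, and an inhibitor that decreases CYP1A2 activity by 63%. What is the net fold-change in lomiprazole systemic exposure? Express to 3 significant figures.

CYP2E1: 0.17 × 0.27 = 0.0459
CYP1A2: 0.55 × 0.37 = 0.2035
Other: 0.28 (unchanged)
Relative clearance = 0.0459 + 0.2035 + 0.28 = 0.5294.
Because systemic exposure varies inversely with clearance, the combined effect is 1 / 0.5294 = 1.89.

1.89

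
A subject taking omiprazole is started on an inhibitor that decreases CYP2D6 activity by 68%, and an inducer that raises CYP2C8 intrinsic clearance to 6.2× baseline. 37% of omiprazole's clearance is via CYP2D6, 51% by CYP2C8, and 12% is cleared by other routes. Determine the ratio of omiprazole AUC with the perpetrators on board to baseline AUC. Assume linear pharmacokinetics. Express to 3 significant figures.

0.294

CYP2D6: 0.37 × 0.32 = 0.1184
CYP2C8: 0.51 × 6.2 = 3.162
Other: 0.12 (unchanged)
CL_new/CL_old = 0.1184 + 3.162 + 0.12 = 3.4004.
AUC ∝ 1/CL: fold-change = 1 / 3.4004 = 0.294.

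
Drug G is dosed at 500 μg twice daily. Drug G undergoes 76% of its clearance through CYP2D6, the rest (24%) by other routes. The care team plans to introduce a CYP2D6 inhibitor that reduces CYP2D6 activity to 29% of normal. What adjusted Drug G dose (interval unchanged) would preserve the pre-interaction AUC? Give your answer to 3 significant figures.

230 μg

The CYP2D6 pathway (76% of clearance) drops to 0.29× activity: 0.76 × 0.29 = 0.2204.
The remaining 24% of clearance is unaffected.
CL_new/CL_old = 0.2204 + 0.24 = 0.4604.
To maintain the same steady-state level, dose must scale with clearance: new dose = 500 × 0.4604 = 230 μg.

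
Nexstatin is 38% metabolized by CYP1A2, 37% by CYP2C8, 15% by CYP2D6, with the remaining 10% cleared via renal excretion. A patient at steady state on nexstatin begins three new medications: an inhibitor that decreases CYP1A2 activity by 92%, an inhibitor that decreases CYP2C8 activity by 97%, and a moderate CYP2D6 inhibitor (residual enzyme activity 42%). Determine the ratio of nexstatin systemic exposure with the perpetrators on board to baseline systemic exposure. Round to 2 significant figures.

The CYP1A2 pathway (38% of clearance) falls to 0.08× activity: 0.38 × 0.08 = 0.0304.
The CYP2C8 pathway (37% of clearance) falls to 0.03× activity: 0.37 × 0.03 = 0.0111.
The CYP2D6 pathway (15% of clearance) is reduced to 0.42× activity: 0.15 × 0.42 = 0.063.
The remaining 10% of clearance is unaffected.
Relative clearance = 0.0304 + 0.0111 + 0.063 + 0.1 = 0.2045.
Systemic exposure ∝ 1/CL: fold-change = 1 / 0.2045 = 4.9.

4.9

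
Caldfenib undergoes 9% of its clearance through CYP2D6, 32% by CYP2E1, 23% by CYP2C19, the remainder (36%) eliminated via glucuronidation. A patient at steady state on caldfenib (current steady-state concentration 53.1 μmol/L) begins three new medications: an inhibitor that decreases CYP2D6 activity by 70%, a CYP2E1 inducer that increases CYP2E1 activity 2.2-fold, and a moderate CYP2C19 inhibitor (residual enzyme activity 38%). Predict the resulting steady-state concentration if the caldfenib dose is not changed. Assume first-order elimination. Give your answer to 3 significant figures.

The CYP2D6 pathway (9% of clearance) falls to 0.3× activity: 0.09 × 0.3 = 0.027.
The CYP2E1 pathway (32% of clearance) rises to 2.2× activity: 0.32 × 2.2 = 0.704.
The CYP2C19 pathway (23% of clearance) drops to 0.38× activity: 0.23 × 0.38 = 0.0874.
The remaining 36% of clearance is unaffected.
New clearance relative to baseline: 0.027 + 0.704 + 0.0874 + 0.36 = 1.1784.
Dividing the baseline by the relative clearance: 53.1 / 1.1784 = 45.1 μmol/L.

45.1 μmol/L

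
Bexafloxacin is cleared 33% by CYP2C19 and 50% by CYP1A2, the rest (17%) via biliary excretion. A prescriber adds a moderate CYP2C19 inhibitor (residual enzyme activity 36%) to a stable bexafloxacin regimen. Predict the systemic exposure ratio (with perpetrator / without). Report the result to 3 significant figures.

The CYP2C19 pathway (33% of clearance) falls to 0.36× activity: 0.33 × 0.36 = 0.1188.
CYP1A2 (50%) and the residual 17% are unaffected.
Relative clearance = 0.1188 + 0.5 + 0.17 = 0.7888.
Since systemic exposure ∝ 1/CL, the ratio is 1 / 0.7888 = 1.27.

1.27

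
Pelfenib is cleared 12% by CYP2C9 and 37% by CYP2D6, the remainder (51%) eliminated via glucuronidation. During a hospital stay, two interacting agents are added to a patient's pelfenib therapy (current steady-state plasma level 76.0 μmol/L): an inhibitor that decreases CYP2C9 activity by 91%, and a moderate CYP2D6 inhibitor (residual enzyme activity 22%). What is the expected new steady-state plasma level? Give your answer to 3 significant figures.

126 μmol/L

The CYP2C9 pathway (12% of clearance) is reduced to 0.09× activity: 0.12 × 0.09 = 0.0108.
The CYP2D6 pathway (37% of clearance) drops to 0.22× activity: 0.37 × 0.22 = 0.0814.
Non-CYP routes (51%) are unchanged.
Relative clearance = 0.0108 + 0.0814 + 0.51 = 0.6022.
Dividing the baseline by the relative clearance: 76.0 / 0.6022 = 126 μmol/L.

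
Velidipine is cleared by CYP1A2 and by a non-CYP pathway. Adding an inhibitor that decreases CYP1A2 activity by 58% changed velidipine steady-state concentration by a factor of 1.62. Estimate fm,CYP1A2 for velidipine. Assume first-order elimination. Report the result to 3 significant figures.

0.660

Write x for the fraction cleared via CYP1A2. The observed steady-state concentration change means clearance fell to 1/1.62 = 0.6173 of baseline.
Setting x·0.42 + (1 − x) = 0.6173 and solving: x = (0.6173 − 1)/(0.42 − 1) = 0.660.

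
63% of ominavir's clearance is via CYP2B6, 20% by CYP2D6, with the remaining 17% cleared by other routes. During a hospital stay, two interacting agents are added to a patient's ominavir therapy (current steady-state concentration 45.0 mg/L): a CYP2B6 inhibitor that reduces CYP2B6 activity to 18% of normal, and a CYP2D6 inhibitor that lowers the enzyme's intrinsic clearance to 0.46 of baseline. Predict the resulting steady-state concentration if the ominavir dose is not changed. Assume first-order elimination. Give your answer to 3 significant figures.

120 mg/L

The CYP2B6 pathway (63% of clearance) drops to 0.18× activity: 0.63 × 0.18 = 0.1134.
The CYP2D6 pathway (20% of clearance) is reduced to 0.46× activity: 0.2 × 0.46 = 0.092.
The remaining 17% of clearance is unaffected.
Relative clearance = 0.1134 + 0.092 + 0.17 = 0.3754.
Steady-state concentration ∝ 1/CL: new value = 45.0 / 0.3754 = 120 mg/L.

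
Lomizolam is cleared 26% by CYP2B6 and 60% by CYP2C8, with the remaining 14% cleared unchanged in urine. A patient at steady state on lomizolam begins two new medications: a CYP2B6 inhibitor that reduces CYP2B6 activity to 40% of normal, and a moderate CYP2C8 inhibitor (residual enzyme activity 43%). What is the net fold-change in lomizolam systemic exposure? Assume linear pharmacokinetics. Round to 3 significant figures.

The CYP2B6 pathway (26% of clearance) drops to 0.4× activity: 0.26 × 0.4 = 0.104.
The CYP2C8 pathway (60% of clearance) is reduced to 0.43× activity: 0.6 × 0.43 = 0.258.
Non-CYP routes (14%) are unchanged.
CL_new/CL_old = 0.104 + 0.258 + 0.14 = 0.502.
Net systemic exposure ratio = 1 / 0.502 = 1.99.

1.99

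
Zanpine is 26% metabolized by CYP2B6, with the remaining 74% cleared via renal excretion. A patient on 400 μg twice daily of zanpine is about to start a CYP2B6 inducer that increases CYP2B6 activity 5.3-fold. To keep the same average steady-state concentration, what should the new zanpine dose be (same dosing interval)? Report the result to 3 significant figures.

847 μg

The CYP2B6 pathway (26% of clearance) is boosted to 5.3× activity: 0.26 × 5.3 = 1.378.
Non-CYP routes (74%) are unchanged.
Relative clearance = 1.378 + 0.74 = 2.118.
To maintain the same steady-state level, dose must scale with clearance: new dose = 400 × 2.118 = 847 μg.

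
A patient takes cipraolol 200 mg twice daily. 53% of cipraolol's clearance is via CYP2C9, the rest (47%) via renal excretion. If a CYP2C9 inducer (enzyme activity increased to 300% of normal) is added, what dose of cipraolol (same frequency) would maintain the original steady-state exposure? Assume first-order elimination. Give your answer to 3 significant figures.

CYP2C9: 0.53 × 3 = 1.59
Other: 0.47 (unchanged)
CL_new/CL_old = 1.59 + 0.47 = 2.06.
Css,avg = (dose rate)/CL, so holding Css fixed requires dose ∝ CL: 200 × 2.06 = 412 mg.

412 mg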